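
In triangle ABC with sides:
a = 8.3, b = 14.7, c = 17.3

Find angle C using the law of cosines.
c² = a² + b² − 2ab·cos(C)  ⇒  cos(C) = (a² + b² − c²)/(2ab)
cos(C) = (8.3² + 14.7² − 17.3²)/(2·8.3·14.7) = (68.89 + 216.09 − 299.29)/244.02 = -14.31/244.02 ≈ -0.0586427
C = arccos(-0.0586427) ≈ 93.3619°

C = 93.36°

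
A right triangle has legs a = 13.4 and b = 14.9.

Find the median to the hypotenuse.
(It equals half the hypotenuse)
Hypotenuse c = √(a² + b²) = √(179.56 + 222.01) = √401.57 ≈ 20.0392
Median to hypotenuse = c/2 ≈ 20.0392/2 ≈ 10.0196

Median = 10.02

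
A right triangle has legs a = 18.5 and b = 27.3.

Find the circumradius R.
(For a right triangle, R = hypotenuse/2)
Hypotenuse c = √(a² + b²) = √(342.25 + 745.29) = √1087.54 ≈ 32.9779
R = c/2 ≈ 32.9779/2 ≈ 16.4889

R = 16.49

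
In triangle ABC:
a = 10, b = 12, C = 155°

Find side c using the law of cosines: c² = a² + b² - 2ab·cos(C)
c² = 10² + 12² − 2·10·12·cos(155°)
cos(155°) ≈ -0.906308
c² ≈ 100 + 144 − 240·(-0.906308) ≈ 244 + 217.514 ≈ 461.514
c ≈ √461.514 ≈ 21.4829

c = 21.48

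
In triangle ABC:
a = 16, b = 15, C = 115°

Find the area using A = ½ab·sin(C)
A = ½·a·b·sin(C) = ½·16·15·sin(115°)
sin(115°) ≈ 0.906308
A ≈ ½·240·0.906308 = 120·0.906308 ≈ 108.757

Area = 108.8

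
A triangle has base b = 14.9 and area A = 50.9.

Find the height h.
A = ½·b·h  ⇒  h = 2A/b = 2·50.9/14.9 = 101.8/14.9 ≈ 6.83221

h = 6.832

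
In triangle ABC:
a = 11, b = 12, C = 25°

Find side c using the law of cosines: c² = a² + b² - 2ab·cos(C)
c² = 11² + 12² − 2·11·12·cos(25°)
cos(25°) ≈ 0.906308
c² ≈ 121 + 144 − 264·(0.906308) ≈ 265 − 239.265 ≈ 25.7347
c ≈ √25.7347 ≈ 5.07294

c = 5.073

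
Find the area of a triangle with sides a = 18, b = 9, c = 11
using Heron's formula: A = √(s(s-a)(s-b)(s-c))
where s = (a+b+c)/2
s = (18 + 9 + 11)/2 = 38/2 = 19
s − a = 1, s − b = 10, s − c = 8
s(s−a)(s−b)(s−c) = 19·1·10·8 = 1520
Area = √1520 ≈ 38.9872

s = 19.0, Area = 38.99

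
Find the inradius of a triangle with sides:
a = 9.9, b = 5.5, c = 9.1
r = Area/s where s is the semi-perimeter.
s = (9.9 + 5.5 + 9.1)/2 = 24.5/2 = 12.25
Area = √(s(s−a)(s−b)(s−c)) = √(12.25·2.35·6.75·3.15) ≈ √612.094 ≈ 24.7405
r ≈ 24.7405/12.25 ≈ 2.01964

r = 2.02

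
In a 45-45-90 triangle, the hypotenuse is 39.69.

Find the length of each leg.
In a 45-45-90 triangle hypotenuse = leg·√2, so leg = hypotenuse/√2.
Leg = 39.69/√2 ≈ 39.69/1.41421 ≈ 28.0651

Each leg = 28.07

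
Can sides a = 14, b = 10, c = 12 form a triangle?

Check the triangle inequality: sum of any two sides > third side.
a + b vs c: 14 + 10 = 24 > 12  ✓
a + c vs b: 14 + 12 = 26 > 10  ✓
b + c vs a: 10 + 12 = 22 > 14  ✓

Yes, triangle inequality satisfied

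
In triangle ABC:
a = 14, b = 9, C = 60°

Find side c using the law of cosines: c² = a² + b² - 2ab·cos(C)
c² = 14² + 9² − 2·14·9·cos(60°)
cos(60°) ≈ 0.5
c² ≈ 196 + 81 − 252·(0.5) ≈ 277 − 126 ≈ 151
c ≈ √151 ≈ 12.2882

c = 12.29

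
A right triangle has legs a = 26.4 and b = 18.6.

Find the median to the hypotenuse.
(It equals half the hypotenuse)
Hypotenuse c = √(a² + b²) = √(696.96 + 345.96) = √1042.92 ≈ 32.2943
Median to hypotenuse = c/2 ≈ 32.2943/2 ≈ 16.1471

Median = 16.15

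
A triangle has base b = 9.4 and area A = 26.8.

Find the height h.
A = ½·b·h  ⇒  h = 2A/b = 2·26.8/9.4 = 53.6/9.4 ≈ 5.70213

h = 5.702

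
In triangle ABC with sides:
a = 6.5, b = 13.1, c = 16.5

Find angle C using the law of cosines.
c² = a² + b² − 2ab·cos(C)  ⇒  cos(C) = (a² + b² − c²)/(2ab)
cos(C) = (6.5² + 13.1² − 16.5²)/(2·6.5·13.1) = (42.25 + 171.61 − 272.25)/170.3 = -58.39/170.3 ≈ -0.342866
C = arccos(-0.342866) ≈ 110.052°

C = 110.1°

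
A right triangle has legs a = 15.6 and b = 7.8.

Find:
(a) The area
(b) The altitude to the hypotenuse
(a) The legs are perpendicular, so Area = ½·a·b = ½·15.6·7.8 = ½·121.68 = 60.84
(b) Hypotenuse c = √(a² + b²) = √(243.36 + 60.84) = √304.2 ≈ 17.4413
    Area = ½·c·h_c  ⇒  h_c = 2·Area/c = 121.68/17.4413 ≈ 6.97653

Area = 60.84, h_c = 6.977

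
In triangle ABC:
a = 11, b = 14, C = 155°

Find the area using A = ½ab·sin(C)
A = ½·a·b·sin(C) = ½·11·14·sin(155°)
sin(155°) ≈ 0.422618
A ≈ ½·154·0.422618 = 77·0.422618 ≈ 32.5416

Area = 32.54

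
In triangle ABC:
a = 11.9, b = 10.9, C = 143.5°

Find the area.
Two sides and the included angle (SAS): A = ½·a·b·sin(C) = ½·11.9·10.9·sin(143.5°)
sin(143.5°) ≈ 0.594823
A ≈ ½·129.71·0.594823 = 64.855·0.594823 ≈ 38.5772

Area = 38.58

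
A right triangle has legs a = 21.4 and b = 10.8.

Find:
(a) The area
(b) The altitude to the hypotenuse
(a) The legs are perpendicular, so Area = ½·a·b = ½·21.4·10.8 = ½·231.12 = 115.56
(b) Hypotenuse c = √(a² + b²) = √(457.96 + 116.64) = √574.6 ≈ 23.9708
    Area = ½·c·h_c  ⇒  h_c = 2·Area/c = 231.12/23.9708 ≈ 9.64172

Area = 115.56, h_c = 9.642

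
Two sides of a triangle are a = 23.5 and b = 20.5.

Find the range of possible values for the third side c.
Triangle inequality: |a − b| < c < a + b
|a − b| = |23.5 − 20.5| = 3
a + b = 23.5 + 20.5 = 44

3 < c < 44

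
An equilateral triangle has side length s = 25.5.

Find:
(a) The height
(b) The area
(a) The height splits the triangle into two 30-60-90 halves: h = s·√3/2 = 25.5·1.73205/2 ≈ 44.1673/2 ≈ 22.0836
(b) Area = (√3/4)·s² = (√3/4)·25.5² = (√3/4)·650.25 ≈ 0.433013·650.25 ≈ 281.567

Height = 22.08, Area = 281.6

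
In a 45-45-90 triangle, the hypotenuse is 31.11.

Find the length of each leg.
In a 45-45-90 triangle hypotenuse = leg·√2, so leg = hypotenuse/√2.
Leg = 31.11/√2 ≈ 31.11/1.41421 ≈ 21.9981

Each leg = 22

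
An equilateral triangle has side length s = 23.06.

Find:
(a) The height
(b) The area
(a) The height splits the triangle into two 30-60-90 halves: h = s·√3/2 = 23.06·1.73205/2 ≈ 39.9411/2 ≈ 19.9705
(b) Area = (√3/4)·s² = (√3/4)·23.06² = (√3/4)·531.7636 ≈ 0.433013·531.7636 ≈ 230.26

Height = 19.97, Area = 230.3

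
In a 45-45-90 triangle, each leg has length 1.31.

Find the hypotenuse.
In a 45-45-90 triangle the sides are in ratio 1 : 1 : √2, so hypotenuse = leg·√2.
Hypotenuse = 1.31·√2 ≈ 1.31·1.41421 ≈ 1.85262

Hypotenuse = 1.31√2 = 1.853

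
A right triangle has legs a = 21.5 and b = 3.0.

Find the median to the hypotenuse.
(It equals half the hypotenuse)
Hypotenuse c = √(a² + b²) = √(462.25 + 9) = √471.25 ≈ 21.7083
Median to hypotenuse = c/2 ≈ 21.7083/2 ≈ 10.8541

Median = 10.85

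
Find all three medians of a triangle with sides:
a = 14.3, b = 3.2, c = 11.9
Median formula: m_a = ½√(2b² + 2c² − a²) (and cyclically). a² = 204.49, b² = 10.24, c² = 141.61.
m_a = ½√(2·10.24 + 2·141.61 − 204.49) = ½√99.21 ≈ ½·9.96042 ≈ 4.98021
m_b = ½√(2·204.49 + 2·141.61 − 10.24) = ½√681.96 ≈ ½·26.1144 ≈ 13.0572
m_c = ½√(2·204.49 + 2·10.24 − 141.61) = ½√287.85 ≈ ½·16.9661 ≈ 8.48307

m_a = 4.98, m_b = 13.06, m_c = 8.483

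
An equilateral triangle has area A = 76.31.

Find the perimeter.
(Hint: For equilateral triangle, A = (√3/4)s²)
A = (√3/4)s²  ⇒  s² = 4A/√3 = 4·76.31/√3 = 305.24/1.73205 ≈ 176.23
s ≈ √176.23 ≈ 13.2752
Perimeter = 3s ≈ 3·13.2752 ≈ 39.8255

Perimeter = 39.83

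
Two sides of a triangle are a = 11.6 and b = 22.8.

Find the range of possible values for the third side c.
Triangle inequality: |a − b| < c < a + b
|a − b| = |11.6 − 22.8| = 11.2
a + b = 11.6 + 22.8 = 34.4

11.2 < c < 34.4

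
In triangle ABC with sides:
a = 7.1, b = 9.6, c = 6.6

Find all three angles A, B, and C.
Law of cosines for each angle (a² = 50.41, b² = 92.16, c² = 43.56):
cos(A) = (b² + c² − a²)/(2bc) = (92.16 + 43.56 − 50.41)/(2·9.6·6.6) = 85.31/126.72 ≈ 0.673217  ⇒  A ≈ 47.6842°
cos(B) = (a² + c² − b²)/(2ac) = (50.41 + 43.56 − 92.16)/(2·7.1·6.6) = 1.81/93.72 ≈ 0.0193128  ⇒  B ≈ 88.8934°
cos(C) = (a² + b² − c²)/(2ab) = (50.41 + 92.16 − 43.56)/(2·7.1·9.6) = 99.01/136.32 ≈ 0.726306  ⇒  C ≈ 43.4224°
Check: A + B + C ≈ 180°

A = 47.68°, B = 88.89°, C = 43.42°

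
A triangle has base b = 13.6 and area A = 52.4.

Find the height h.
A = ½·b·h  ⇒  h = 2A/b = 2·52.4/13.6 = 104.8/13.6 ≈ 7.70588

h = 7.706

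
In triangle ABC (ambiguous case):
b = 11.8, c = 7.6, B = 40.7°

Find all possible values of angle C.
b/sin(B) = c/sin(C)  ⇒  sin(C) = c·sin(B)/b = 7.6·sin(40.7°)/11.8
sin(40.7°) ≈ 0.652098
sin(C) ≈ 7.6·0.652098/11.8 ≈ 4.95595/11.8 ≈ 0.419996
Candidate 1: C₁ = arcsin(0.419996) ≈ 24.8343°  →  A = 180° − 40.7° − 24.8343° ≈ 114.466° > 0, valid
Candidate 2: C₂ = 180° − C₁ ≈ 155.166°  →  A = 180° − 40.7° − 155.166° ≈ -15.8657° ≤ 0, not a valid triangle

C = 24.83° (one solution)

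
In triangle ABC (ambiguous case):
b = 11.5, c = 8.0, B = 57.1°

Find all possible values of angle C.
b/sin(B) = c/sin(C)  ⇒  sin(C) = c·sin(B)/b = 8.0·sin(57.1°)/11.5
sin(57.1°) ≈ 0.83962
sin(C) ≈ 8.0·0.83962/11.5 ≈ 6.71696/11.5 ≈ 0.584083
Candidate 1: C₁ = arcsin(0.584083) ≈ 35.7383°  →  A = 180° − 57.1° − 35.7383° ≈ 87.1617° > 0, valid
Candidate 2: C₂ = 180° − C₁ ≈ 144.262°  →  A = 180° − 57.1° − 144.262° ≈ -21.3617° ≤ 0, not a valid triangle

C = 35.74° (one solution)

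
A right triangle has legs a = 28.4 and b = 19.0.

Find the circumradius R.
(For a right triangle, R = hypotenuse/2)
Hypotenuse c = √(a² + b²) = √(806.56 + 361) = √1167.56 ≈ 34.1696
R = c/2 ≈ 34.1696/2 ≈ 17.0848

R = 17.08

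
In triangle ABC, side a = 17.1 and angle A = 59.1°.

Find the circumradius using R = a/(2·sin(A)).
R = a/(2·sin(A)) = 17.1/(2·sin(59.1°))
sin(59.1°) ≈ 0.858065
R ≈ 17.1/(2·0.858065) = 17.1/1.71613 ≈ 9.96428

R = 9.964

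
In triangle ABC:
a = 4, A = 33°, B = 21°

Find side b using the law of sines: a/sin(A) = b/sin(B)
a/sin(A) = b/sin(B)  ⇒  b = a·sin(B)/sin(A) = 4·sin(21°)/sin(33°)
sin(21°) ≈ 0.358368, sin(33°) ≈ 0.544639
b ≈ 4·0.358368/0.544639 ≈ 1.43347/0.544639 ≈ 2.63197

b = 2.632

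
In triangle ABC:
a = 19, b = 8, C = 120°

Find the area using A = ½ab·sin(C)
A = ½·a·b·sin(C) = ½·19·8·sin(120°)
sin(120°) ≈ 0.866025
A ≈ ½·152·0.866025 = 76·0.866025 ≈ 65.8179

Area = 65.82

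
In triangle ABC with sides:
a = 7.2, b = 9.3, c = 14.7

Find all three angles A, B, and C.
Law of cosines for each angle (a² = 51.84, b² = 86.49, c² = 216.09):
cos(A) = (b² + c² − a²)/(2bc) = (86.49 + 216.09 − 51.84)/(2·9.3·14.7) = 250.74/273.42 ≈ 0.917051  ⇒  A ≈ 23.5013°
cos(B) = (a² + c² − b²)/(2ac) = (51.84 + 216.09 − 86.49)/(2·7.2·14.7) = 181.44/211.68 ≈ 0.857143  ⇒  B ≈ 31.0027°
cos(C) = (a² + b² − c²)/(2ab) = (51.84 + 86.49 − 216.09)/(2·7.2·9.3) = -77.76/133.92 ≈ -0.580645  ⇒  C ≈ 125.496°
Check: A + B + C ≈ 180°

A = 23.5°, B = 31°, C = 125.5°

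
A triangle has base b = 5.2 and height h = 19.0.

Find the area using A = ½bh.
A = ½·b·h = ½·5.2·19.0 = ½·98.8 = 49.4

Area = 49.4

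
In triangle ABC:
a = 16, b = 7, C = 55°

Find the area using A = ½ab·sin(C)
A = ½·a·b·sin(C) = ½·16·7·sin(55°)
sin(55°) ≈ 0.819152
A ≈ ½·112·0.819152 = 56·0.819152 ≈ 45.8725

Area = 45.87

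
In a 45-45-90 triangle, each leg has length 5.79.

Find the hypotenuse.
In a 45-45-90 triangle the sides are in ratio 1 : 1 : √2, so hypotenuse = leg·√2.
Hypotenuse = 5.79·√2 ≈ 5.79·1.41421 ≈ 8.1883

Hypotenuse = 5.79√2 = 8.188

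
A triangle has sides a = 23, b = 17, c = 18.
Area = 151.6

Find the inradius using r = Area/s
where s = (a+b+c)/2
s = (23 + 17 + 18)/2 = 58/2 = 29
r = Area/s = 151.6/29 ≈ 5.22759

r = 5.228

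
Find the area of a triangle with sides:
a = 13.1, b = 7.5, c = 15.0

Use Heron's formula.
s = (13.1 + 7.5 + 15.0)/2 = 35.6/2 = 17.8
s − a = 4.7, s − b = 10.3, s − c = 2.8
s(s−a)(s−b)(s−c) = 17.8·4.7·10.3·2.8 ≈ 2412.75
Area = √2412.75 ≈ 49.1198

Area = 49.12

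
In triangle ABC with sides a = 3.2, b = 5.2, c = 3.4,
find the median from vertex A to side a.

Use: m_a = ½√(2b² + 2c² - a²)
m_a = ½√(2·5.2² + 2·3.4² − 3.2²) = ½√(2·27.04 + 2·11.56 − 10.24) = ½√(54.08 + 23.12 − 10.24) = ½√66.96
√66.96 ≈ 8.18291, so m_a ≈ 4.09145

m_a = 4.091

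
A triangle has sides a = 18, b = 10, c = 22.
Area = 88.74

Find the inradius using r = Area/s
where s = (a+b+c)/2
s = (18 + 10 + 22)/2 = 50/2 = 25
r = Area/s = 88.74/25 ≈ 3.5496

r = 3.55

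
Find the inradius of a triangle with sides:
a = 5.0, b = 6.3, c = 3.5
r = Area/s where s is the semi-perimeter.
s = (5.0 + 6.3 + 3.5)/2 = 14.8/2 = 7.4
Area = √(s(s−a)(s−b)(s−c)) = √(7.4·2.4·1.1·3.9) ≈ √76.1904 ≈ 8.72871
r ≈ 8.72871/7.4 ≈ 1.17956

r = 1.18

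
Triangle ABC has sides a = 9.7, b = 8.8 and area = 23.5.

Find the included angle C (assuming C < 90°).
Area = ½·a·b·sin(C)  ⇒  sin(C) = 2·Area/(a·b) = 2·23.5/(9.7·8.8) = 47/85.36 ≈ 0.550609
C = arcsin(0.550609) ≈ 33.4088° (taking the acute solution since C < 90°)

C = 33.41°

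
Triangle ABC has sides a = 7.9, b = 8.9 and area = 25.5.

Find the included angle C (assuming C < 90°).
Area = ½·a·b·sin(C)  ⇒  sin(C) = 2·Area/(a·b) = 2·25.5/(7.9·8.9) = 51/70.31 ≈ 0.725359
C = arcsin(0.725359) ≈ 46.4987° (taking the acute solution since C < 90°)

C = 46.5°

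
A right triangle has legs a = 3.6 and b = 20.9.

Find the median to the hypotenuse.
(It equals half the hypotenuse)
Hypotenuse c = √(a² + b²) = √(12.96 + 436.81) = √449.77 ≈ 21.2078
Median to hypotenuse = c/2 ≈ 21.2078/2 ≈ 10.6039

Median = 10.6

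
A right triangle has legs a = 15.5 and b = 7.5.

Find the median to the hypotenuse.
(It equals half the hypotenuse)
Hypotenuse c = √(a² + b²) = √(240.25 + 56.25) = √296.5 ≈ 17.2192
Median to hypotenuse = c/2 ≈ 17.2192/2 ≈ 8.60959

Median = 8.61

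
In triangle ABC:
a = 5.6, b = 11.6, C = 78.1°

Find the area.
Two sides and the included angle (SAS): A = ½·a·b·sin(C) = ½·5.6·11.6·sin(78.1°)
sin(78.1°) ≈ 0.978509
A ≈ ½·64.96·0.978509 = 32.48·0.978509 ≈ 31.782

Area = 31.78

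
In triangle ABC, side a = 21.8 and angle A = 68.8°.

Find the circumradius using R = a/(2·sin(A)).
R = a/(2·sin(A)) = 21.8/(2·sin(68.8°))
sin(68.8°) ≈ 0.932324
R ≈ 21.8/(2·0.932324) = 21.8/1.86465 ≈ 11.6912

R = 11.69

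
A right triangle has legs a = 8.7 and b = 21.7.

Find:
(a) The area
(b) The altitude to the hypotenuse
(a) The legs are perpendicular, so Area = ½·a·b = ½·8.7·21.7 = ½·188.79 = 94.395
(b) Hypotenuse c = √(a² + b²) = √(75.69 + 470.89) = √546.58 ≈ 23.3791
    Area = ½·c·h_c  ⇒  h_c = 2·Area/c = 188.79/23.3791 ≈ 8.07518

Area = 94.395, h_c = 8.075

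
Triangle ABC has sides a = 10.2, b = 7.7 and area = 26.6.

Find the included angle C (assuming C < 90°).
Area = ½·a·b·sin(C)  ⇒  sin(C) = 2·Area/(a·b) = 2·26.6/(10.2·7.7) = 53.2/78.54 ≈ 0.677362
C = arcsin(0.677362) ≈ 42.6378° (taking the acute solution since C < 90°)

C = 42.64°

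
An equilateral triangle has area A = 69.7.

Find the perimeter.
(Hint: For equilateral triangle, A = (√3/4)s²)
A = (√3/4)s²  ⇒  s² = 4A/√3 = 4·69.7/√3 = 278.8/1.73205 ≈ 160.965
s ≈ √160.965 ≈ 12.6872
Perimeter = 3s ≈ 3·12.6872 ≈ 38.0616

Perimeter = 38.06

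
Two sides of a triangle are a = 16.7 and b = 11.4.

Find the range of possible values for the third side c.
Triangle inequality: |a − b| < c < a + b
|a − b| = |16.7 − 11.4| = 5.3
a + b = 16.7 + 11.4 = 28.1

5.3 < c < 28.1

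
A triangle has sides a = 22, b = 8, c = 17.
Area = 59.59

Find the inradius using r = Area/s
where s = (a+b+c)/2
s = (22 + 8 + 17)/2 = 47/2 = 23.5
r = Area/s = 59.59/23.5 ≈ 2.53574

r = 2.536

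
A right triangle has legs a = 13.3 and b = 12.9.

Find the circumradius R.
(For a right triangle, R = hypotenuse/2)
Hypotenuse c = √(a² + b²) = √(176.89 + 166.41) = √343.3 ≈ 18.5284
R = c/2 ≈ 18.5284/2 ≈ 9.26418

R = 9.264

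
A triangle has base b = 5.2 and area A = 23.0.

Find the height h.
A = ½·b·h  ⇒  h = 2A/b = 2·23.0/5.2 = 46/5.2 ≈ 8.84615

h = 8.846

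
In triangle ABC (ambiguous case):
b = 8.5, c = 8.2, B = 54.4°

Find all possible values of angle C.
b/sin(B) = c/sin(C)  ⇒  sin(C) = c·sin(B)/b = 8.2·sin(54.4°)/8.5
sin(54.4°) ≈ 0.813101
sin(C) ≈ 8.2·0.813101/8.5 ≈ 6.66743/8.5 ≈ 0.784403
Candidate 1: C₁ = arcsin(0.784403) ≈ 51.6655°  →  A = 180° − 54.4° − 51.6655° ≈ 73.9345° > 0, valid
Candidate 2: C₂ = 180° − C₁ ≈ 128.334°  →  A = 180° − 54.4° − 128.334° ≈ -2.7345° ≤ 0, not a valid triangle

C = 51.67° (one solution)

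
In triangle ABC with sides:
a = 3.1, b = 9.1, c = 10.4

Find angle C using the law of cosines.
c² = a² + b² − 2ab·cos(C)  ⇒  cos(C) = (a² + b² − c²)/(2ab)
cos(C) = (3.1² + 9.1² − 10.4²)/(2·3.1·9.1) = (9.61 + 82.81 − 108.16)/56.42 = -15.74/56.42 ≈ -0.278979
C = arccos(-0.278979) ≈ 106.199°

C = 106.2°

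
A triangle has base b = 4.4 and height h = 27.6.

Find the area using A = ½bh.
A = ½·b·h = ½·4.4·27.6 = ½·121.44 = 60.72

Area = 60.72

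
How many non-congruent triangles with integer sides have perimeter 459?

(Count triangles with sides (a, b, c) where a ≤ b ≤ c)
Let a ≤ b ≤ c with a + b + c = 459. The only binding inequality is a + b > c, i.e. 459 − c > c, so c < 459/2; and c ≥ 459/3 since c is the largest side.
So 153 ≤ c ≤ 229. For each c, b runs from ⌈(459 − c)/2⌉ up to c (then a = 459 − b − c satisfies 1 ≤ a ≤ b automatically), giving c − ⌈(459 − c)/2⌉ + 1 choices.
Summing over c: 1 + 2 + 4 + 5 + … + 113 + 115  (77 terms, c = 153, …, 229) = 4447
Check (closed form: nearest integer to p²/48 for even p, (p+3)²/48 for odd p): (459+3)²/48 = 462²/48 = 213444/48 ≈ 4446.75 → 4447

4447 triangles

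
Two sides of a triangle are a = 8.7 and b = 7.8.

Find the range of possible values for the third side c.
Triangle inequality: |a − b| < c < a + b
|a − b| = |8.7 − 7.8| = 0.9
a + b = 8.7 + 7.8 = 16.5

0.9 < c < 16.5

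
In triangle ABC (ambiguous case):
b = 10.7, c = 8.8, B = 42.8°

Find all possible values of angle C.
b/sin(B) = c/sin(C)  ⇒  sin(C) = c·sin(B)/b = 8.8·sin(42.8°)/10.7
sin(42.8°) ≈ 0.679441
sin(C) ≈ 8.8·0.679441/10.7 ≈ 5.97908/10.7 ≈ 0.558793
Candidate 1: C₁ = arcsin(0.558793) ≈ 33.9724°  →  A = 180° − 42.8° − 33.9724° ≈ 103.228° > 0, valid
Candidate 2: C₂ = 180° − C₁ ≈ 146.028°  →  A = 180° − 42.8° − 146.028° ≈ -8.8276° ≤ 0, not a valid triangle

C = 33.97° (one solution)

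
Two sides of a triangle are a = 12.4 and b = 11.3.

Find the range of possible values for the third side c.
Triangle inequality: |a − b| < c < a + b
|a − b| = |12.4 − 11.3| = 1.1
a + b = 12.4 + 11.3 = 23.7

1.1 < c < 23.7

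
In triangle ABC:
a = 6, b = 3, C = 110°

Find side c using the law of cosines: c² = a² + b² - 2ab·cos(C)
c² = 6² + 3² − 2·6·3·cos(110°)
cos(110°) ≈ -0.34202
c² ≈ 36 + 9 − 36·(-0.34202) ≈ 45 + 12.3127 ≈ 57.3127
c ≈ √57.3127 ≈ 7.57052

c = 7.571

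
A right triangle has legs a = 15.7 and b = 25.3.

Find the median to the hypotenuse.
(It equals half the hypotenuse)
Hypotenuse c = √(a² + b²) = √(246.49 + 640.09) = √886.58 ≈ 29.7755
Median to hypotenuse = c/2 ≈ 29.7755/2 ≈ 14.8877

Median = 14.89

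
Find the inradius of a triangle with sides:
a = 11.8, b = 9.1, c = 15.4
r = Area/s where s is the semi-perimeter.
s = (11.8 + 9.1 + 15.4)/2 = 36.3/2 = 18.15
Area = √(s(s−a)(s−b)(s−c)) = √(18.15·6.35·9.05·2.75) ≈ √2868.35 ≈ 53.5569
r ≈ 53.5569/18.15 ≈ 2.9508

r = 2.951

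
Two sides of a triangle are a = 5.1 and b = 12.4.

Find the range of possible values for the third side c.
Triangle inequality: |a − b| < c < a + b
|a − b| = |5.1 − 12.4| = 7.3
a + b = 5.1 + 12.4 = 17.5

7.3 < c < 17.5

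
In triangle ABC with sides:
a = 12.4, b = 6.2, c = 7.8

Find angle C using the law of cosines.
c² = a² + b² − 2ab·cos(C)  ⇒  cos(C) = (a² + b² − c²)/(2ab)
cos(C) = (12.4² + 6.2² − 7.8²)/(2·12.4·6.2) = (153.76 + 38.44 − 60.84)/153.76 = 131.36/153.76 ≈ 0.854318
C = arccos(0.854318) ≈ 31.3155°

C = 31.32°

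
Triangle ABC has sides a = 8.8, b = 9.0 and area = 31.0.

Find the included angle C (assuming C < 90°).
Area = ½·a·b·sin(C)  ⇒  sin(C) = 2·Area/(a·b) = 2·31.0/(8.8·9.0) = 62/79.2 ≈ 0.782828
C = arcsin(0.782828) ≈ 51.5203° (taking the acute solution since C < 90°)

C = 51.52°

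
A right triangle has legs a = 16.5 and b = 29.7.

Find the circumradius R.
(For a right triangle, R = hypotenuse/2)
Hypotenuse c = √(a² + b²) = √(272.25 + 882.09) = √1154.34 ≈ 33.9756
R = c/2 ≈ 33.9756/2 ≈ 16.9878

R = 16.99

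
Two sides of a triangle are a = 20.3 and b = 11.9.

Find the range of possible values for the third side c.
Triangle inequality: |a − b| < c < a + b
|a − b| = |20.3 − 11.9| = 8.4
a + b = 20.3 + 11.9 = 32.2

8.4 < c < 32.2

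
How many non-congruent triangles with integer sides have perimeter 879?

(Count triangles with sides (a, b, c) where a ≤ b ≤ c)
Let a ≤ b ≤ c with a + b + c = 879. The only binding inequality is a + b > c, i.e. 879 − c > c, so c < 879/2; and c ≥ 879/3 since c is the largest side.
So 293 ≤ c ≤ 439. For each c, b runs from ⌈(879 − c)/2⌉ up to c (then a = 879 − b − c satisfies 1 ≤ a ≤ b automatically), giving c − ⌈(879 − c)/2⌉ + 1 choices.
Summing over c: 1 + 2 + 4 + 5 + … + 218 + 220  (147 terms, c = 293, …, 439) = 16207
Check (closed form: nearest integer to p²/48 for even p, (p+3)²/48 for odd p): (879+3)²/48 = 882²/48 = 777924/48 ≈ 16206.75 → 16207

16207 triangles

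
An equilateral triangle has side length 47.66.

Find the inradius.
r = Area/s with s the semi-perimeter.
Area = (√3/4)·47.66² = (√3/4)·2271.4756 ≈ 0.433013·2271.4756 ≈ 983.578
s = 3·47.66/2 = 71.49
r ≈ 983.578/71.49 ≈ 13.7583
(Equivalently r = side/(2√3) = 47.66/3.4641 ≈ 13.7583.)

r = 13.76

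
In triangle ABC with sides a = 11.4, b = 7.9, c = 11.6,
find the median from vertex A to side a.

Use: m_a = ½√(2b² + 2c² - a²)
m_a = ½√(2·7.9² + 2·11.6² − 11.4²) = ½√(2·62.41 + 2·134.56 − 129.96) = ½√(124.82 + 269.12 − 129.96) = ½√263.98
√263.98 ≈ 16.2475, so m_a ≈ 8.12373

m_a = 8.124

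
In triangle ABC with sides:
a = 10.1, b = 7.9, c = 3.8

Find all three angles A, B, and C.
Law of cosines for each angle (a² = 102.01, b² = 62.41, c² = 14.44):
cos(A) = (b² + c² − a²)/(2bc) = (62.41 + 14.44 − 102.01)/(2·7.9·3.8) = -25.16/60.04 ≈ -0.419054  ⇒  A ≈ 114.775°
cos(B) = (a² + c² − b²)/(2ac) = (102.01 + 14.44 − 62.41)/(2·10.1·3.8) = 54.04/76.76 ≈ 0.704013  ⇒  B ≈ 45.2502°
cos(C) = (a² + b² − c²)/(2ab) = (102.01 + 62.41 − 14.44)/(2·10.1·7.9) = 149.98/159.58 ≈ 0.939842  ⇒  C ≈ 19.9749°
Check: A + B + C ≈ 180°

A = 114.8°, B = 45.25°, C = 19.97°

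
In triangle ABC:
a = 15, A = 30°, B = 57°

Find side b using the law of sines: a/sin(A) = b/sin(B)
a/sin(A) = b/sin(B)  ⇒  b = a·sin(B)/sin(A) = 15·sin(57°)/sin(30°)
sin(57°) ≈ 0.838671, sin(30°) ≈ 0.5
b ≈ 15·0.838671/0.5 ≈ 12.5801/0.5 ≈ 25.1601

b = 25.16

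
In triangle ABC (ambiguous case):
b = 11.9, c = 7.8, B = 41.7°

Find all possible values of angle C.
b/sin(B) = c/sin(C)  ⇒  sin(C) = c·sin(B)/b = 7.8·sin(41.7°)/11.9
sin(41.7°) ≈ 0.66523
sin(C) ≈ 7.8·0.66523/11.9 ≈ 5.1888/11.9 ≈ 0.436033
Candidate 1: C₁ = arcsin(0.436033) ≈ 25.8511°  →  A = 180° − 41.7° − 25.8511° ≈ 112.449° > 0, valid
Candidate 2: C₂ = 180° − C₁ ≈ 154.149°  →  A = 180° − 41.7° − 154.149° ≈ -15.8489° ≤ 0, not a valid triangle

C = 25.85° (one solution)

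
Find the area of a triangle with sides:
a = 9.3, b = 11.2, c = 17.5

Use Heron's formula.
s = (9.3 + 11.2 + 17.5)/2 = 38/2 = 19
s − a = 9.7, s − b = 7.8, s − c = 1.5
s(s−a)(s−b)(s−c) = 19·9.7·7.8·1.5 ≈ 2156.31
Area = √2156.31 ≈ 46.4361

Area = 46.44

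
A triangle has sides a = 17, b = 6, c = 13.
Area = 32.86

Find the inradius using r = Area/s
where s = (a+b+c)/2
s = (17 + 6 + 13)/2 = 36/2 = 18
r = Area/s = 32.86/18 ≈ 1.82556

r = 1.826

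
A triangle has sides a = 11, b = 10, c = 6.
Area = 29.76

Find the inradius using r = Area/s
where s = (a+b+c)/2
s = (11 + 10 + 6)/2 = 27/2 = 13.5
r = Area/s = 29.76/13.5 ≈ 2.20444

r = 2.204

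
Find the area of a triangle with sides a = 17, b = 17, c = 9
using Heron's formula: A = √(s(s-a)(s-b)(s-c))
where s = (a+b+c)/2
s = (17 + 17 + 9)/2 = 43/2 = 21.5
s − a = 4.5, s − b = 4.5, s − c = 12.5
s(s−a)(s−b)(s−c) = 21.5·4.5·4.5·12.5 = 5442.1875
Area = √5442.1875 ≈ 73.7712

s = 21.5, Area = 73.77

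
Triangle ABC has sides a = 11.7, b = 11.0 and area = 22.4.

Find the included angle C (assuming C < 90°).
Area = ½·a·b·sin(C)  ⇒  sin(C) = 2·Area/(a·b) = 2·22.4/(11.7·11.0) = 44.8/128.7 ≈ 0.348096
C = arcsin(0.348096) ≈ 20.3709° (taking the acute solution since C < 90°)

C = 20.37°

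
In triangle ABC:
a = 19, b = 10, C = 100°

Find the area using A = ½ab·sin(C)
A = ½·a·b·sin(C) = ½·19·10·sin(100°)
sin(100°) ≈ 0.984808
A ≈ ½·190·0.984808 = 95·0.984808 ≈ 93.5567

Area = 93.56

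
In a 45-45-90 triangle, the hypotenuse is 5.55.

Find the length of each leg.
In a 45-45-90 triangle hypotenuse = leg·√2, so leg = hypotenuse/√2.
Leg = 5.55/√2 ≈ 5.55/1.41421 ≈ 3.92444

Each leg = 3.924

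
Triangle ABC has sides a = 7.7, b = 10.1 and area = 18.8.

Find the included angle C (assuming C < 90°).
Area = ½·a·b·sin(C)  ⇒  sin(C) = 2·Area/(a·b) = 2·18.8/(7.7·10.1) = 37.6/77.77 ≈ 0.483477
C = arcsin(0.483477) ≈ 28.9127° (taking the acute solution since C < 90°)

C = 28.91°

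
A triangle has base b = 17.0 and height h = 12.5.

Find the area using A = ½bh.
A = ½·b·h = ½·17.0·12.5 = ½·212.5 = 106.25

Area = 106.25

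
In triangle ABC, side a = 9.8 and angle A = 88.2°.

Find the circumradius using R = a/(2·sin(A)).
R = a/(2·sin(A)) = 9.8/(2·sin(88.2°))
sin(88.2°) ≈ 0.999507
R ≈ 9.8/(2·0.999507) = 9.8/1.99901 ≈ 4.90242

R = 4.902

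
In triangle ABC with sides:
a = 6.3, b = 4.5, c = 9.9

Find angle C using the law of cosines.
c² = a² + b² − 2ab·cos(C)  ⇒  cos(C) = (a² + b² − c²)/(2ab)
cos(C) = (6.3² + 4.5² − 9.9²)/(2·6.3·4.5) = (39.69 + 20.25 − 98.01)/56.7 = -38.07/56.7 ≈ -0.671429
C = arccos(-0.671429) ≈ 132.177°

C = 132.2°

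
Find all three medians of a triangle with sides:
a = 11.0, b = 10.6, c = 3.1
Median formula: m_a = ½√(2b² + 2c² − a²) (and cyclically). a² = 121, b² = 112.36, c² = 9.61.
m_a = ½√(2·112.36 + 2·9.61 − 121) = ½√122.94 ≈ ½·11.0878 ≈ 5.54392
m_b = ½√(2·121 + 2·9.61 − 112.36) = ½√148.86 ≈ ½·12.2008 ≈ 6.10041
m_c = ½√(2·121 + 2·112.36 − 9.61) = ½√457.11 ≈ ½·21.3801 ≈ 10.6901

m_a = 5.544, m_b = 6.1, m_c = 10.69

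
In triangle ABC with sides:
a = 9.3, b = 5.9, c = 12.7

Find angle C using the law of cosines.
c² = a² + b² − 2ab·cos(C)  ⇒  cos(C) = (a² + b² − c²)/(2ab)
cos(C) = (9.3² + 5.9² − 12.7²)/(2·9.3·5.9) = (86.49 + 34.81 − 161.29)/109.74 = -39.99/109.74 ≈ -0.364407
C = arccos(-0.364407) ≈ 111.371°

C = 111.4°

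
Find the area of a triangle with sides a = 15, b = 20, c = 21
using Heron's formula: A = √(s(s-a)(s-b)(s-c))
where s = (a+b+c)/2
s = (15 + 20 + 21)/2 = 56/2 = 28
s − a = 13, s − b = 8, s − c = 7
s(s−a)(s−b)(s−c) = 28·13·8·7 = 20384
Area = √20384 ≈ 142.773

s = 28.0, Area = 142.8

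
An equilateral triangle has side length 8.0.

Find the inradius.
r = Area/s with s the semi-perimeter.
Area = (√3/4)·8.0² = (√3/4)·64 ≈ 0.433013·64 ≈ 27.7128
s = 3·8.0/2 = 12
r ≈ 27.7128/12 ≈ 2.3094
(Equivalently r = side/(2√3) = 8.0/3.4641 ≈ 2.3094.)

r = 2.309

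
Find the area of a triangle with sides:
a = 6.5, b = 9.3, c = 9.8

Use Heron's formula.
s = (6.5 + 9.3 + 9.8)/2 = 25.6/2 = 12.8
s − a = 6.3, s − b = 3.5, s − c = 3
s(s−a)(s−b)(s−c) = 12.8·6.3·3.5·3 ≈ 846.72
Area = √846.72 ≈ 29.0985

Area = 29.1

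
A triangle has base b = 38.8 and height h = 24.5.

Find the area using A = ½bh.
A = ½·b·h = ½·38.8·24.5 = ½·950.6 = 475.3

Area = 475.3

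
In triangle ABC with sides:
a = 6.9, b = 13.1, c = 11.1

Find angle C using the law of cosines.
c² = a² + b² − 2ab·cos(C)  ⇒  cos(C) = (a² + b² − c²)/(2ab)
cos(C) = (6.9² + 13.1² − 11.1²)/(2·6.9·13.1) = (47.61 + 171.61 − 123.21)/180.78 = 96.01/180.78 ≈ 0.531088
C = arccos(0.531088) ≈ 57.921°

C = 57.92°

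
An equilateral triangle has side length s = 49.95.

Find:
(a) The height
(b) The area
(a) The height splits the triangle into two 30-60-90 halves: h = s·√3/2 = 49.95·1.73205/2 ≈ 86.5159/2 ≈ 43.258
(b) Area = (√3/4)·s² = (√3/4)·49.95² = (√3/4)·2495.0025 ≈ 0.433013·2495.0025 ≈ 1080.37

Height = 43.26, Area = 1080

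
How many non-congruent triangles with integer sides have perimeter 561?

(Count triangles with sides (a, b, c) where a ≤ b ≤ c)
Let a ≤ b ≤ c with a + b + c = 561. The only binding inequality is a + b > c, i.e. 561 − c > c, so c < 561/2; and c ≥ 561/3 since c is the largest side.
So 187 ≤ c ≤ 280. For each c, b runs from ⌈(561 − c)/2⌉ up to c (then a = 561 − b − c satisfies 1 ≤ a ≤ b automatically), giving c − ⌈(561 − c)/2⌉ + 1 choices.
Summing over c: 1 + 2 + 4 + 5 + … + 139 + 140  (94 terms, c = 187, …, 280) = 6627
Check (closed form: nearest integer to p²/48 for even p, (p+3)²/48 for odd p): (561+3)²/48 = 564²/48 = 318096/48 ≈ 6627.00 → 6627

6627 triangles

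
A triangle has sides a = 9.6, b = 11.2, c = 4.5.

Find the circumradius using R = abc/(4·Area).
First find the area with Heron's formula.
s = (9.6 + 11.2 + 4.5)/2 = 12.65
Area = √(s(s−a)(s−b)(s−c)) = √(12.65·3.05·1.45·8.15) ≈ √455.949 ≈ 21.353
abc = 9.6·11.2·4.5 = 483.84
R = abc/(4·Area) ≈ 483.84/(4·21.353) = 483.84/85.4118 ≈ 5.66479

R = 5.665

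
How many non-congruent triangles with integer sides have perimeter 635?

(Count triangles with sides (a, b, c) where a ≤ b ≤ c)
Let a ≤ b ≤ c with a + b + c = 635. The only binding inequality is a + b > c, i.e. 635 − c > c, so c < 635/2; and c ≥ 635/3 since c is the largest side.
So 212 ≤ c ≤ 317. For each c, b runs from ⌈(635 − c)/2⌉ up to c (then a = 635 − b − c satisfies 1 ≤ a ≤ b automatically), giving c − ⌈(635 − c)/2⌉ + 1 choices.
Summing over c: 1 + 3 + 4 + 6 + … + 157 + 159  (106 terms, c = 212, …, 317) = 8480
Check (closed form: nearest integer to p²/48 for even p, (p+3)²/48 for odd p): (635+3)²/48 = 638²/48 = 407044/48 ≈ 8480.08 → 8480

8480 triangles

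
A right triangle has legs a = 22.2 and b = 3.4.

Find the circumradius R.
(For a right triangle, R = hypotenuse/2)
Hypotenuse c = √(a² + b²) = √(492.84 + 11.56) = √504.4 ≈ 22.4589
R = c/2 ≈ 22.4589/2 ≈ 11.2294

R = 11.23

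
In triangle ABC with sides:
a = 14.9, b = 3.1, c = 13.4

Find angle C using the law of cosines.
c² = a² + b² − 2ab·cos(C)  ⇒  cos(C) = (a² + b² − c²)/(2ab)
cos(C) = (14.9² + 3.1² − 13.4²)/(2·14.9·3.1) = (222.01 + 9.61 − 179.56)/92.38 = 52.06/92.38 ≈ 0.563542
C = arccos(0.563542) ≈ 55.6989°

C = 55.7°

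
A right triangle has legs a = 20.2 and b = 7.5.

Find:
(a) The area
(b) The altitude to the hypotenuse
(a) The legs are perpendicular, so Area = ½·a·b = ½·20.2·7.5 = ½·151.5 = 75.75
(b) Hypotenuse c = √(a² + b²) = √(408.04 + 56.25) = √464.29 ≈ 21.5474
    Area = ½·c·h_c  ⇒  h_c = 2·Area/c = 151.5/21.5474 ≈ 7.03101

Area = 75.75, h_c = 7.031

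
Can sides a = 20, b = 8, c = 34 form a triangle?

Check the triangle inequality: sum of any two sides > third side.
a + b vs c: 20 + 8 = 28 ≤ 34  ✗
a + c vs b: 20 + 34 = 54 > 8  ✓
b + c vs a: 8 + 34 = 42 > 20  ✓

No: 20 + 8 = 28 is not > 34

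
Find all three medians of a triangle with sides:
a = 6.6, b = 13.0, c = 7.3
Median formula: m_a = ½√(2b² + 2c² − a²) (and cyclically). a² = 43.56, b² = 169, c² = 53.29.
m_a = ½√(2·169 + 2·53.29 − 43.56) = ½√401.02 ≈ ½·20.0255 ≈ 10.0127
m_b = ½√(2·43.56 + 2·53.29 − 169) = ½√24.7 ≈ ½·4.96991 ≈ 2.48495
m_c = ½√(2·43.56 + 2·169 − 53.29) = ½√371.83 ≈ ½·19.2829 ≈ 9.64145

m_a = 10.01, m_b = 2.485, m_c = 9.641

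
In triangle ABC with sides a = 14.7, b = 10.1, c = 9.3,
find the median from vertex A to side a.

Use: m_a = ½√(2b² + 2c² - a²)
m_a = ½√(2·10.1² + 2·9.3² − 14.7²) = ½√(2·102.01 + 2·86.49 − 216.09) = ½√(204.02 + 172.98 − 216.09) = ½√160.91
√160.91 ≈ 12.685, so m_a ≈ 6.34252

m_a = 6.343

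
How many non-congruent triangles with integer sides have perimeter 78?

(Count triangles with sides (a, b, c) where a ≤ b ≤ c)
Let a ≤ b ≤ c with a + b + c = 78. The only binding inequality is a + b > c, i.e. 78 − c > c, so c < 78/2; and c ≥ 78/3 since c is the largest side.
So 26 ≤ c ≤ 38. For each c, b runs from ⌈(78 − c)/2⌉ up to c (then a = 78 − b − c satisfies 1 ≤ a ≤ b automatically), giving c − ⌈(78 − c)/2⌉ + 1 choices.
Summing over c: 1 + 2 + 4 + 5 + … + 17 + 19  (13 terms, c = 26, …, 38) = 127
Check (closed form: nearest integer to p²/48 for even p, (p+3)²/48 for odd p): 78²/48 = 6084/48 ≈ 126.75 → 127

127 triangles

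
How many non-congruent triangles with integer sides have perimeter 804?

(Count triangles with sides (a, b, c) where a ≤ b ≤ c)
Let a ≤ b ≤ c with a + b + c = 804. The only binding inequality is a + b > c, i.e. 804 − c > c, so c < 804/2; and c ≥ 804/3 since c is the largest side.
So 268 ≤ c ≤ 401. For each c, b runs from ⌈(804 − c)/2⌉ up to c (then a = 804 − b − c satisfies 1 ≤ a ≤ b automatically), giving c − ⌈(804 − c)/2⌉ + 1 choices.
Summing over c: 1 + 2 + 4 + 5 + … + 199 + 200  (134 terms, c = 268, …, 401) = 13467
Check (closed form: nearest integer to p²/48 for even p, (p+3)²/48 for odd p): 804²/48 = 646416/48 ≈ 13467.00 → 13467

13467 triangles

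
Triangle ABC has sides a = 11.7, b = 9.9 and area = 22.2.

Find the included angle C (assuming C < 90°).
Area = ½·a·b·sin(C)  ⇒  sin(C) = 2·Area/(a·b) = 2·22.2/(11.7·9.9) = 44.4/115.83 ≈ 0.38332
C = arcsin(0.38332) ≈ 22.5395° (taking the acute solution since C < 90°)

C = 22.54°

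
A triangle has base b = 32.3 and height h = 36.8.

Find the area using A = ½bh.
A = ½·b·h = ½·32.3·36.8 = ½·1188.64 = 594.32

Area = 594.32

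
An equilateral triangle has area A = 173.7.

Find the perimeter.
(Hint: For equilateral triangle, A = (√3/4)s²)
A = (√3/4)s²  ⇒  s² = 4A/√3 = 4·173.7/√3 = 694.8/1.73205 ≈ 401.143
s ≈ √401.143 ≈ 20.0286
Perimeter = 3s ≈ 3·20.0286 ≈ 60.0857

Perimeter = 60.09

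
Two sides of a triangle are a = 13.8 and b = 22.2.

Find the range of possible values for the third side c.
Triangle inequality: |a − b| < c < a + b
|a − b| = |13.8 − 22.2| = 8.4
a + b = 13.8 + 22.2 = 36

8.4 < c < 36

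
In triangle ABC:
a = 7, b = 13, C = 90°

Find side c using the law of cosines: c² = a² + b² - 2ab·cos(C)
c² = 7² + 13² − 2·7·13·cos(90°)
cos(90°) ≈ 0
c² ≈ 49 + 169 − 182·(0) ≈ 218 − 0 ≈ 218
c ≈ √218 ≈ 14.7648

c = 14.76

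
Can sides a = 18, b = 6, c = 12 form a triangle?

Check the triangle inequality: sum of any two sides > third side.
a + b vs c: 18 + 6 = 24 > 12  ✓
a + c vs b: 18 + 12 = 30 > 6  ✓
b + c vs a: 6 + 12 = 18 ≤ 18  ✗

No: 6 + 12 = 18 is not > 18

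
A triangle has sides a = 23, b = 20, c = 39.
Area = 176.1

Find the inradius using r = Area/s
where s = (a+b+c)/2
s = (23 + 20 + 39)/2 = 82/2 = 41
r = Area/s = 176.1/41 ≈ 4.29512

r = 4.295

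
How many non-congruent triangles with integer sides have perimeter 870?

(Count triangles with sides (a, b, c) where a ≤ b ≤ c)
Let a ≤ b ≤ c with a + b + c = 870. The only binding inequality is a + b > c, i.e. 870 − c > c, so c < 870/2; and c ≥ 870/3 since c is the largest side.
So 290 ≤ c ≤ 434. For each c, b runs from ⌈(870 − c)/2⌉ up to c (then a = 870 − b − c satisfies 1 ≤ a ≤ b automatically), giving c − ⌈(870 − c)/2⌉ + 1 choices.
Summing over c: 1 + 2 + 4 + 5 + … + 215 + 217  (145 terms, c = 290, …, 434) = 15769
Check (closed form: nearest integer to p²/48 for even p, (p+3)²/48 for odd p): 870²/48 = 756900/48 ≈ 15768.75 → 15769

15769 triangles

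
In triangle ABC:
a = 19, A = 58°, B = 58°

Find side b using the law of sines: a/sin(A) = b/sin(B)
a/sin(A) = b/sin(B)  ⇒  b = a·sin(B)/sin(A) = 19·sin(58°)/sin(58°)
sin(58°) ≈ 0.848048, sin(58°) ≈ 0.848048
b ≈ 19·0.848048/0.848048 ≈ 16.1129/0.848048 ≈ 19

b = 19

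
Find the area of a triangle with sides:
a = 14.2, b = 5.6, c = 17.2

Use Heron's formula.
s = (14.2 + 5.6 + 17.2)/2 = 37/2 = 18.5
s − a = 4.3, s − b = 12.9, s − c = 1.3
s(s−a)(s−b)(s−c) = 18.5·4.3·12.9·1.3 ≈ 1334.05
Area = √1334.05 ≈ 36.5247

Area = 36.52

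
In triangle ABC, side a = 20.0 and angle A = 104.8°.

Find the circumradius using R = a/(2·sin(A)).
R = a/(2·sin(A)) = 20.0/(2·sin(104.8°))
sin(104.8°) ≈ 0.966823
R ≈ 20.0/(2·0.966823) = 20.0/1.93365 ≈ 10.3432

R = 10.34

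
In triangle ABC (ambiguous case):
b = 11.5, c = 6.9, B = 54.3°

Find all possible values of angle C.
b/sin(B) = c/sin(C)  ⇒  sin(C) = c·sin(B)/b = 6.9·sin(54.3°)/11.5
sin(54.3°) ≈ 0.812084
sin(C) ≈ 6.9·0.812084/11.5 ≈ 5.60338/11.5 ≈ 0.48725
Candidate 1: C₁ = arcsin(0.48725) ≈ 29.16°  →  A = 180° − 54.3° − 29.16° ≈ 96.54° > 0, valid
Candidate 2: C₂ = 180° − C₁ ≈ 150.84°  →  A = 180° − 54.3° − 150.84° ≈ -25.14° ≤ 0, not a valid triangle

C = 29.16° (one solution)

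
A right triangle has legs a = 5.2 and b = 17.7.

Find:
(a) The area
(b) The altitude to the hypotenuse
(a) The legs are perpendicular, so Area = ½·a·b = ½·5.2·17.7 = ½·92.04 = 46.02
(b) Hypotenuse c = √(a² + b²) = √(27.04 + 313.29) = √340.33 ≈ 18.448
    Area = ½·c·h_c  ⇒  h_c = 2·Area/c = 92.04/18.448 ≈ 4.98915

Area = 46.02, h_c = 4.989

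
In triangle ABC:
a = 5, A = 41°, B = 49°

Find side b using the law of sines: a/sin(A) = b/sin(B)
a/sin(A) = b/sin(B)  ⇒  b = a·sin(B)/sin(A) = 5·sin(49°)/sin(41°)
sin(49°) ≈ 0.75471, sin(41°) ≈ 0.656059
b ≈ 5·0.75471/0.656059 ≈ 3.77355/0.656059 ≈ 5.75184

b = 5.752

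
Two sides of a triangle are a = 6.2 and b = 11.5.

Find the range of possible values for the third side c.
Triangle inequality: |a − b| < c < a + b
|a − b| = |6.2 − 11.5| = 5.3
a + b = 6.2 + 11.5 = 17.7

5.3 < c < 17.7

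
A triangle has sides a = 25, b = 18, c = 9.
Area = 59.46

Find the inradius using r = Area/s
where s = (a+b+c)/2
s = (25 + 18 + 9)/2 = 52/2 = 26
r = Area/s = 59.46/26 ≈ 2.28692

r = 2.287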